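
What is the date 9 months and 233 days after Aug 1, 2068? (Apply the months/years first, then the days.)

Advancing 9 months and 233 days from August 1, 2068: first the month/year part, then the days.
month 8 + 9 = 17, which is month 5 of year 2069 → May 2069.
Day 1 is valid in May, giving May 1, 2069.
Now add 233 days from May 1, 2069.
May has 31 days, so 31 − 1 = 30 days remain after May 1, 2069; 233 − 30 = 203 left.
June 2069 has 30 days: 203 − 30 = 173 left.
July 2069 has 31 days: 173 − 31 = 142 left.
August 2069 has 31 days: 142 − 31 = 111 left.
September 2069 has 30 days: 111 − 30 = 81 left.
October 2069 has 31 days: 81 − 31 = 50 left.
November 2069 has 30 days: 50 − 30 = 20 left.
20 days into December 2069 → December 20, 2069.

December 20, 2069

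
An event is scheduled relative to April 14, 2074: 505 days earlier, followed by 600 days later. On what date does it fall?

Subtracting 505 days from April 14, 2074:
Going back 14 days from April 14, 2074 reaches the end of the previous month; 505 − 14 = 491 left.
March 2074 has 31 days: 491 − 31 = 460 left.
February 2074 has 28 days (2074 is not a leap year): 460 − 28 = 432 left.
January 2074 has 31 days: 432 − 31 = 401 left.
December 2073 has 31 days: 401 − 31 = 370 left.
November 2073 has 30 days: 370 − 30 = 340 left.
October 2073 has 31 days: 340 − 31 = 309 left.
September 2073 has 30 days: 309 − 30 = 279 left.
August 2073 has 31 days: 279 − 31 = 248 left.
July 2073 has 31 days: 248 − 31 = 217 left.
June 2073 has 30 days: 217 − 30 = 187 left.
May 2073 has 31 days: 187 − 31 = 156 left.
April 2073 has 30 days: 156 − 30 = 126 left.
March 2073 has 31 days: 126 − 31 = 95 left.
February 2073 has 28 days (2073 is not a leap year): 95 − 28 = 67 left.
January 2073 has 31 days: 67 − 31 = 36 left.
December 2072 has 31 days: 36 − 31 = 5 left.
November 2072 has 30 days; 30 − 5 = 25 → November 25, 2072.
Advancing 600 days from November 25, 2072:
November has 30 days, so 30 − 25 = 5 days remain after November 25, 2072; 600 − 5 = 595 left.
December 2072 has 31 days: 595 − 31 = 564 left.
January 2073 has 31 days: 564 − 31 = 533 left.
February 2073 has 28 days (2073 is not a leap year): 533 − 28 = 505 left.
March 2073 has 31 days: 505 − 31 = 474 left.
April 2073 has 30 days: 474 − 30 = 444 left.
May 2073 has 31 days: 444 − 31 = 413 left.
June 2073 has 30 days: 413 − 30 = 383 left.
July 2073 has 31 days: 383 − 31 = 352 left.
August 2073 has 31 days: 352 − 31 = 321 left.
September 2073 has 30 days: 321 − 30 = 291 left.
October 2073 has 31 days: 291 − 31 = 260 left.
November 2073 has 30 days: 260 − 30 = 230 left.
December 2073 has 31 days: 230 − 31 = 199 left.
January 2074 has 31 days: 199 − 31 = 168 left.
February 2074 has 28 days (2074 is not a leap year): 168 − 28 = 140 left.
March 2074 has 31 days: 140 − 31 = 109 left.
April 2074 has 30 days: 109 − 30 = 79 left.
May 2074 has 31 days: 79 − 31 = 48 left.
June 2074 has 30 days: 48 − 30 = 18 left.
18 days into July 2074 → July 18, 2074.

July 18, 2074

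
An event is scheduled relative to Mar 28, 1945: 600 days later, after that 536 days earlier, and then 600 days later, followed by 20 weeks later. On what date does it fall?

June 10, 1947

Counting forward 600 days from March 28, 1945:
March has 31 days, so 31 − 28 = 3 days remain after March 28, 1945; 600 − 3 = 597 left.
April 1945 has 30 days: 597 − 30 = 567 left.
May 1945 has 31 days: 567 − 31 = 536 left.
June 1945 has 30 days: 536 − 30 = 506 left.
July 1945 has 31 days: 506 − 31 = 475 left.
August 1945 has 31 days: 475 − 31 = 444 left.
September 1945 has 30 days: 444 − 30 = 414 left.
October 1945 has 31 days: 414 − 31 = 383 left.
November 1945 has 30 days: 383 − 30 = 353 left.
December 1945 has 31 days: 353 − 31 = 322 left.
January 1946 has 31 days: 322 − 31 = 291 left.
February 1946 has 28 days (1946 is not a leap year): 291 − 28 = 263 left.
March 1946 has 31 days: 263 − 31 = 232 left.
April 1946 has 30 days: 232 − 30 = 202 left.
May 1946 has 31 days: 202 − 31 = 171 left.
June 1946 has 30 days: 171 − 30 = 141 left.
July 1946 has 31 days: 141 − 31 = 110 left.
August 1946 has 31 days: 110 − 31 = 79 left.
September 1946 has 30 days: 79 − 30 = 49 left.
October 1946 has 31 days: 49 − 31 = 18 left.
18 days into November 1946 → November 18, 1946.
Going back 536 days from November 18, 1946:
Going back 18 days from November 18, 1946 reaches the end of the previous month; 536 − 18 = 518 left.
October 1946 has 31 days: 518 − 31 = 487 left.
September 1946 has 30 days: 487 − 30 = 457 left.
August 1946 has 31 days: 457 − 31 = 426 left.
July 1946 has 31 days: 426 − 31 = 395 left.
June 1946 has 30 days: 395 − 30 = 365 left.
May 1946 has 31 days: 365 − 31 = 334 left.
April 1946 has 30 days: 334 − 30 = 304 left.
March 1946 has 31 days: 304 − 31 = 273 left.
February 1946 has 28 days (1946 is not a leap year): 273 − 28 = 245 left.
January 1946 has 31 days: 245 − 31 = 214 left.
December 1945 has 31 days: 214 − 31 = 183 left.
November 1945 has 30 days: 183 − 30 = 153 left.
October 1945 has 31 days: 153 − 31 = 122 left.
September 1945 has 30 days: 122 − 30 = 92 left.
August 1945 has 31 days: 92 − 31 = 61 left.
July 1945 has 31 days: 61 − 31 = 30 left.
June 1945 has 30 days: 30 − 30 = 0 left.
May 1945 has 31 days; 31 − 0 = 31 → May 31, 1945.
Counting forward 600 days from May 31, 1945:
May has 31 days, so 31 − 31 = 0 days remain after May 31, 1945; 600 − 0 = 600 left.
June 1945 has 30 days: 600 − 30 = 570 left.
July 1945 has 31 days: 570 − 31 = 539 left.
August 1945 has 31 days: 539 − 31 = 508 left.
September 1945 has 30 days: 508 − 30 = 478 left.
October 1945 has 31 days: 478 − 31 = 447 left.
November 1945 has 30 days: 447 − 30 = 417 left.
December 1945 has 31 days: 417 − 31 = 386 left.
January 1946 has 31 days: 386 − 31 = 355 left.
February 1946 has 28 days (1946 is not a leap year): 355 − 28 = 327 left.
March 1946 has 31 days: 327 − 31 = 296 left.
April 1946 has 30 days: 296 − 30 = 266 left.
May 1946 has 31 days: 266 − 31 = 235 left.
June 1946 has 30 days: 235 − 30 = 205 left.
July 1946 has 31 days: 205 − 31 = 174 left.
August 1946 has 31 days: 174 − 31 = 143 left.
September 1946 has 30 days: 143 − 30 = 113 left.
October 1946 has 31 days: 113 − 31 = 82 left.
November 1946 has 30 days: 82 − 30 = 52 left.
December 1946 has 31 days: 52 − 31 = 21 left.
21 days into January 1947 → January 21, 1947.
Adding 20 weeks (= 140 days) from January 21, 1947:
January has 31 days, so 31 − 21 = 10 days remain after January 21, 1947; 140 − 10 = 130 left.
February 1947 has 28 days (1947 is not a leap year): 130 − 28 = 102 left.
March 1947 has 31 days: 102 − 31 = 71 left.
April 1947 has 30 days: 71 − 30 = 41 left.
May 1947 has 31 days: 41 − 31 = 10 left.
10 days into June 1947 → June 10, 1947.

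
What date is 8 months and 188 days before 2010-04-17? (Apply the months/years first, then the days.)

February 10, 2009

Subtracting 8 months and 188 days from April 17, 2010: first the month/year part, then the days.
month 4 − 8 = -4, which is month 8 of year 2009 → August 2009.
Day 17 is valid in August, giving August 17, 2009.
Now subtract 188 days from August 17, 2009.
Going back 17 days from August 17, 2009 reaches the end of the previous month; 188 − 17 = 171 left.
July 2009 has 31 days: 171 − 31 = 140 left.
June 2009 has 30 days: 140 − 30 = 110 left.
May 2009 has 31 days: 110 − 31 = 79 left.
April 2009 has 30 days: 79 − 30 = 49 left.
March 2009 has 31 days: 49 − 31 = 18 left.
February 2009 has 28 days; 28 − 18 = 10 → February 10, 2009.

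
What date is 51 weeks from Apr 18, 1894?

Counting forward 51 weeks = 357 days from April 18, 1894.
April has 30 days, so 30 − 18 = 12 days remain after April 18, 1894; 357 − 12 = 345 left.
May 1894 has 31 days: 345 − 31 = 314 left.
June 1894 has 30 days: 314 − 30 = 284 left.
July 1894 has 31 days: 284 − 31 = 253 left.
August 1894 has 31 days: 253 − 31 = 222 left.
September 1894 has 30 days: 222 − 30 = 192 left.
October 1894 has 31 days: 192 − 31 = 161 left.
November 1894 has 30 days: 161 − 30 = 131 left.
December 1894 has 31 days: 131 − 31 = 100 left.
January 1895 has 31 days: 100 − 31 = 69 left.
February 1895 has 28 days (1895 is not a leap year): 69 − 28 = 41 left.
March 1895 has 31 days: 41 − 31 = 10 left.
10 days into April 1895 → April 10, 1895.

April 10, 1895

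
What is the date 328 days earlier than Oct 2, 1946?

Going back 328 days from October 2, 1946.
Going back 2 days from October 2, 1946 reaches the end of the previous month; 328 − 2 = 326 left.
September 1946 has 30 days: 326 − 30 = 296 left.
August 1946 has 31 days: 296 − 31 = 265 left.
July 1946 has 31 days: 265 − 31 = 234 left.
June 1946 has 30 days: 234 − 30 = 204 left.
May 1946 has 31 days: 204 − 31 = 173 left.
April 1946 has 30 days: 173 − 30 = 143 left.
March 1946 has 31 days: 143 − 31 = 112 left.
February 1946 has 28 days (1946 is not a leap year): 112 − 28 = 84 left.
January 1946 has 31 days: 84 − 31 = 53 left.
December 1945 has 31 days: 53 − 31 = 22 left.
November 1945 has 30 days; 30 − 22 = 8 → November 8, 1945.

November 8, 1945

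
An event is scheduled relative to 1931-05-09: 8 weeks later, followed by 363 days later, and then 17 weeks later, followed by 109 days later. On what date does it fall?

Counting forward 8 weeks (= 56 days) from May 9, 1931:
May has 31 days, so 31 − 9 = 22 days remain after May 9, 1931; 56 − 22 = 34 left.
June 1931 has 30 days: 34 − 30 = 4 left.
4 days into July 1931 → July 4, 1931.
Advancing 363 days from July 4, 1931:
July has 31 days, so 31 − 4 = 27 days remain after July 4, 1931; 363 − 27 = 336 left.
August 1931 has 31 days: 336 − 31 = 305 left.
September 1931 has 30 days: 305 − 30 = 275 left.
October 1931 has 31 days: 275 − 31 = 244 left.
November 1931 has 30 days: 244 − 30 = 214 left.
December 1931 has 31 days: 214 − 31 = 183 left.
January 1932 has 31 days: 183 − 31 = 152 left.
February 1932 has 29 days (1932 is a leap year): 152 − 29 = 123 left.
March 1932 has 31 days: 123 − 31 = 92 left.
April 1932 has 30 days: 92 − 30 = 62 left.
May 1932 has 31 days: 62 − 31 = 31 left.
June 1932 has 30 days: 31 − 30 = 1 left.
1 day into July 1932 → July 1, 1932.
Advancing 17 weeks (= 119 days) from July 1, 1932:
July has 31 days, so 31 − 1 = 30 days remain after July 1, 1932; 119 − 30 = 89 left.
August 1932 has 31 days: 89 − 31 = 58 left.
September 1932 has 30 days: 58 − 30 = 28 left.
28 days into October 1932 → October 28, 1932.
Counting forward 109 days from October 28, 1932:
October has 31 days, so 31 − 28 = 3 days remain after October 28, 1932; 109 − 3 = 106 left.
November 1932 has 30 days: 106 − 30 = 76 left.
December 1932 has 31 days: 76 − 31 = 45 left.
January 1933 has 31 days: 45 − 31 = 14 left.
14 days into February 1933 → February 14, 1933.

February 14, 1933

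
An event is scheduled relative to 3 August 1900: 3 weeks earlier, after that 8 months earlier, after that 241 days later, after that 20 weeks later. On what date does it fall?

Going back 3 weeks (= 21 days) from August 3, 1900:
Going back 3 days from August 3, 1900 reaches the end of the previous month; 21 − 3 = 18 left.
July 1900 has 31 days; 31 − 18 = 13 → July 13, 1900.
Subtracting 8 months from July 13, 1900:
month 7 − 8 = -1, which is month 11 of year 1899 → November 1899.
Day 13 is valid in November, giving November 13, 1899.
Advancing 241 days from November 13, 1899:
November has 30 days, so 30 − 13 = 17 days remain after November 13, 1899; 241 − 17 = 224 left.
December 1899 has 31 days: 224 − 31 = 193 left.
January 1900 has 31 days: 193 − 31 = 162 left.
February 1900 has 28 days (1900 is not a leap year (divisible by 100 but not 400)): 162 − 28 = 134 left.
March 1900 has 31 days: 134 − 31 = 103 left.
April 1900 has 30 days: 103 − 30 = 73 left.
May 1900 has 31 days: 73 − 31 = 42 left.
June 1900 has 30 days: 42 − 30 = 12 left.
12 days into July 1900 → July 12, 1900.
Advancing 20 weeks (= 140 days) from July 12, 1900:
July has 31 days, so 31 − 12 = 19 days remain after July 12, 1900; 140 − 19 = 121 left.
August 1900 has 31 days: 121 − 31 = 90 left.
September 1900 has 30 days: 90 − 30 = 60 left.
October 1900 has 31 days: 60 − 31 = 29 left.
29 days into November 1900 → November 29, 1900.

November 29, 1900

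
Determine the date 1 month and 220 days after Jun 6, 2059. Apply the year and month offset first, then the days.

Advancing 1 month and 220 days from June 6, 2059: first the month/year part, then the days.
month 6 + 1 = 7 → July 2059.
Day 6 is valid in July, giving July 6, 2059.
Now add 220 days from July 6, 2059.
July has 31 days, so 31 − 6 = 25 days remain after July 6, 2059; 220 − 25 = 195 left.
August 2059 has 31 days: 195 − 31 = 164 left.
September 2059 has 30 days: 164 − 30 = 134 left.
October 2059 has 31 days: 134 − 31 = 103 left.
November 2059 has 30 days: 103 − 30 = 73 left.
December 2059 has 31 days: 73 − 31 = 42 left.
January 2060 has 31 days: 42 − 31 = 11 left.
11 days into February 2060 → February 11, 2060.

February 11, 2060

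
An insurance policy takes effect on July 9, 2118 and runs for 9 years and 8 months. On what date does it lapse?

March 9, 2128

Adding 9 years and 8 months from July 9, 2118.
+9 years → 2127; month 7 + 8 = 15, which is month 3 of year 2128 → March 2128.
Day 9 is valid in March, giving March 9, 2128.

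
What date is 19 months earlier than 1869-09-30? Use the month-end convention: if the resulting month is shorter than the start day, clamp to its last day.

Going back 19 months from September 30, 1869.
month 9 − 19 = -10, which is month 2 of year 1868 → February 1868.
February 1868 has only 29 days (1868 is a leap year — relevant if February), and the start was day 30, so the date clamps to February 29, 1868.

February 29, 1868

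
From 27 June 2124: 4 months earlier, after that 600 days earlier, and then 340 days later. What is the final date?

Counting back 4 months from June 27, 2124:
month 6 − 4 = 2 → February 2124.
Day 27 is valid in February, giving February 27, 2124.
Counting back 600 days from February 27, 2124:
Going back 27 days from February 27, 2124 reaches the end of the previous month; 600 − 27 = 573 left.
January 2124 has 31 days: 573 − 31 = 542 left.
December 2123 has 31 days: 542 − 31 = 511 left.
November 2123 has 30 days: 511 − 30 = 481 left.
October 2123 has 31 days: 481 − 31 = 450 left.
September 2123 has 30 days: 450 − 30 = 420 left.
August 2123 has 31 days: 420 − 31 = 389 left.
July 2123 has 31 days: 389 − 31 = 358 left.
June 2123 has 30 days: 358 − 30 = 328 left.
May 2123 has 31 days: 328 − 31 = 297 left.
April 2123 has 30 days: 297 − 30 = 267 left.
March 2123 has 31 days: 267 − 31 = 236 left.
February 2123 has 28 days (2123 is not a leap year): 236 − 28 = 208 left.
January 2123 has 31 days: 208 − 31 = 177 left.
December 2122 has 31 days: 177 − 31 = 146 left.
November 2122 has 30 days: 146 − 30 = 116 left.
October 2122 has 31 days: 116 − 31 = 85 left.
September 2122 has 30 days: 85 − 30 = 55 left.
August 2122 has 31 days: 55 − 31 = 24 left.
July 2122 has 31 days; 31 − 24 = 7 → July 7, 2122.
Counting forward 340 days from July 7, 2122:
July has 31 days, so 31 − 7 = 24 days remain after July 7, 2122; 340 − 24 = 316 left.
August 2122 has 31 days: 316 − 31 = 285 left.
September 2122 has 30 days: 285 − 30 = 255 left.
October 2122 has 31 days: 255 − 31 = 224 left.
November 2122 has 30 days: 224 − 30 = 194 left.
December 2122 has 31 days: 194 − 31 = 163 left.
January 2123 has 31 days: 163 − 31 = 132 left.
February 2123 has 28 days (2123 is not a leap year): 132 − 28 = 104 left.
March 2123 has 31 days: 104 − 31 = 73 left.
April 2123 has 30 days: 73 − 30 = 43 left.
May 2123 has 31 days: 43 − 31 = 12 left.
12 days into June 2123 → June 12, 2123.

June 12, 2123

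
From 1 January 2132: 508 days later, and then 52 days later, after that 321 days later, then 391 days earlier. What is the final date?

Adding 508 days from January 1, 2132:
January has 31 days, so 31 − 1 = 30 days remain after January 1, 2132; 508 − 30 = 478 left.
February 2132 has 29 days (2132 is a leap year): 478 − 29 = 449 left.
March 2132 has 31 days: 449 − 31 = 418 left.
April 2132 has 30 days: 418 − 30 = 388 left.
May 2132 has 31 days: 388 − 31 = 357 left.
June 2132 has 30 days: 357 − 30 = 327 left.
July 2132 has 31 days: 327 − 31 = 296 left.
August 2132 has 31 days: 296 − 31 = 265 left.
September 2132 has 30 days: 265 − 30 = 235 left.
October 2132 has 31 days: 235 − 31 = 204 left.
November 2132 has 30 days: 204 − 30 = 174 left.
December 2132 has 31 days: 174 − 31 = 143 left.
January 2133 has 31 days: 143 − 31 = 112 left.
February 2133 has 28 days (2133 is not a leap year): 112 − 28 = 84 left.
March 2133 has 31 days: 84 − 31 = 53 left.
April 2133 has 30 days: 53 − 30 = 23 left.
23 days into May 2133 → May 23, 2133.
Adding 52 days from May 23, 2133:
May has 31 days, so 31 − 23 = 8 days remain after May 23, 2133; 52 − 8 = 44 left.
June 2133 has 30 days: 44 − 30 = 14 left.
14 days into July 2133 → July 14, 2133.
Adding 321 days from July 14, 2133:
July has 31 days, so 31 − 14 = 17 days remain after July 14, 2133; 321 − 17 = 304 left.
August 2133 has 31 days: 304 − 31 = 273 left.
September 2133 has 30 days: 273 − 30 = 243 left.
October 2133 has 31 days: 243 − 31 = 212 left.
November 2133 has 30 days: 212 − 30 = 182 left.
December 2133 has 31 days: 182 − 31 = 151 left.
January 2134 has 31 days: 151 − 31 = 120 left.
February 2134 has 28 days (2134 is not a leap year): 120 − 28 = 92 left.
March 2134 has 31 days: 92 − 31 = 61 left.
April 2134 has 30 days: 61 − 30 = 31 left.
31 days into May 2134 → May 31, 2134.
Going back 391 days from May 31, 2134:
Going back 31 days from May 31, 2134 reaches the end of the previous month; 391 − 31 = 360 left.
April 2134 has 30 days: 360 − 30 = 330 left.
March 2134 has 31 days: 330 − 31 = 299 left.
February 2134 has 28 days (2134 is not a leap year): 299 − 28 = 271 left.
January 2134 has 31 days: 271 − 31 = 240 left.
December 2133 has 31 days: 240 − 31 = 209 left.
November 2133 has 30 days: 209 − 30 = 179 left.
October 2133 has 31 days: 179 − 31 = 148 left.
September 2133 has 30 days: 148 − 30 = 118 left.
August 2133 has 31 days: 118 − 31 = 87 left.
July 2133 has 31 days: 87 − 31 = 56 left.
June 2133 has 30 days: 56 − 30 = 26 left.
May 2133 has 31 days; 31 − 26 = 5 → May 5, 2133.

May 5, 2133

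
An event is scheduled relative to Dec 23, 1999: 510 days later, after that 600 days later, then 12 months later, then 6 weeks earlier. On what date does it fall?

November 25, 2003

Advancing 510 days from December 23, 1999:
December has 31 days, so 31 − 23 = 8 days remain after December 23, 1999; 510 − 8 = 502 left.
January 2000 has 31 days: 502 − 31 = 471 left.
February 2000 has 29 days (2000 is a leap year (divisible by 400)): 471 − 29 = 442 left.
March 2000 has 31 days: 442 − 31 = 411 left.
April 2000 has 30 days: 411 − 30 = 381 left.
May 2000 has 31 days: 381 − 31 = 350 left.
June 2000 has 30 days: 350 − 30 = 320 left.
July 2000 has 31 days: 320 − 31 = 289 left.
August 2000 has 31 days: 289 − 31 = 258 left.
September 2000 has 30 days: 258 − 30 = 228 left.
October 2000 has 31 days: 228 − 31 = 197 left.
November 2000 has 30 days: 197 − 30 = 167 left.
December 2000 has 31 days: 167 − 31 = 136 left.
January 2001 has 31 days: 136 − 31 = 105 left.
February 2001 has 28 days (2001 is not a leap year): 105 − 28 = 77 left.
March 2001 has 31 days: 77 − 31 = 46 left.
April 2001 has 30 days: 46 − 30 = 16 left.
16 days into May 2001 → May 16, 2001.
Counting forward 600 days from May 16, 2001:
May has 31 days, so 31 − 16 = 15 days remain after May 16, 2001; 600 − 15 = 585 left.
June 2001 has 30 days: 585 − 30 = 555 left.
July 2001 has 31 days: 555 − 31 = 524 left.
August 2001 has 31 days: 524 − 31 = 493 left.
September 2001 has 30 days: 493 − 30 = 463 left.
October 2001 has 31 days: 463 − 31 = 432 left.
November 2001 has 30 days: 432 − 30 = 402 left.
December 2001 has 31 days: 402 − 31 = 371 left.
January 2002 has 31 days: 371 − 31 = 340 left.
February 2002 has 28 days (2002 is not a leap year): 340 − 28 = 312 left.
March 2002 has 31 days: 312 − 31 = 281 left.
April 2002 has 30 days: 281 − 30 = 251 left.
May 2002 has 31 days: 251 − 31 = 220 left.
June 2002 has 30 days: 220 − 30 = 190 left.
July 2002 has 31 days: 190 − 31 = 159 left.
August 2002 has 31 days: 159 − 31 = 128 left.
September 2002 has 30 days: 128 − 30 = 98 left.
October 2002 has 31 days: 98 − 31 = 67 left.
November 2002 has 30 days: 67 − 30 = 37 left.
December 2002 has 31 days: 37 − 31 = 6 left.
6 days into January 2003 → January 6, 2003.
Advancing 12 months from January 6, 2003:
month 1 + 12 = 13, which is month 1 of year 2004 → January 2004.
Day 6 is valid in January, giving January 6, 2004.
Counting back 6 weeks (= 42 days) from January 6, 2004:
Going back 6 days from January 6, 2004 reaches the end of the previous month; 42 − 6 = 36 left.
December 2003 has 31 days: 36 − 31 = 5 left.
November 2003 has 30 days; 30 − 5 = 25 → November 25, 2003.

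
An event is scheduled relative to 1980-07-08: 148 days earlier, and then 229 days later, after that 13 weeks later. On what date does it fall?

Subtracting 148 days from July 8, 1980:
Going back 8 days from July 8, 1980 reaches the end of the previous month; 148 − 8 = 140 left.
June 1980 has 30 days: 140 − 30 = 110 left.
May 1980 has 31 days: 110 − 31 = 79 left.
April 1980 has 30 days: 79 − 30 = 49 left.
March 1980 has 31 days: 49 − 31 = 18 left.
February 1980 has 29 days; 29 − 18 = 11 → February 11, 1980.
Advancing 229 days from February 11, 1980:
February has 29 days, so 29 − 11 = 18 days remain after February 11, 1980; 229 − 18 = 211 left.
March 1980 has 31 days: 211 − 31 = 180 left.
April 1980 has 30 days: 180 − 30 = 150 left.
May 1980 has 31 days: 150 − 31 = 119 left.
June 1980 has 30 days: 119 − 30 = 89 left.
July 1980 has 31 days: 89 − 31 = 58 left.
August 1980 has 31 days: 58 − 31 = 27 left.
27 days into September 1980 → September 27, 1980.
Adding 13 weeks (= 91 days) from September 27, 1980:
September has 30 days, so 30 − 27 = 3 days remain after September 27, 1980; 91 − 3 = 88 left.
October 1980 has 31 days: 88 − 31 = 57 left.
November 1980 has 30 days: 57 − 30 = 27 left.
27 days into December 1980 → December 27, 1980.

December 27, 1980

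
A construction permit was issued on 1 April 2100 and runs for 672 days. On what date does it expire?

February 2, 2102

Adding 672 days from April 1, 2100.
April has 30 days, so 30 − 1 = 29 days remain after April 1, 2100; 672 − 29 = 643 left.
May 2100 has 31 days: 643 − 31 = 612 left.
June 2100 has 30 days: 612 − 30 = 582 left.
July 2100 has 31 days: 582 − 31 = 551 left.
August 2100 has 31 days: 551 − 31 = 520 left.
September 2100 has 30 days: 520 − 30 = 490 left.
October 2100 has 31 days: 490 − 31 = 459 left.
November 2100 has 30 days: 459 − 30 = 429 left.
December 2100 has 31 days: 429 − 31 = 398 left.
January 2101 has 31 days: 398 − 31 = 367 left.
February 2101 has 28 days (2101 is not a leap year): 367 − 28 = 339 left.
March 2101 has 31 days: 339 − 31 = 308 left.
April 2101 has 30 days: 308 − 30 = 278 left.
May 2101 has 31 days: 278 − 31 = 247 left.
June 2101 has 30 days: 247 − 30 = 217 left.
July 2101 has 31 days: 217 − 31 = 186 left.
August 2101 has 31 days: 186 − 31 = 155 left.
September 2101 has 30 days: 155 − 30 = 125 left.
October 2101 has 31 days: 125 − 31 = 94 left.
November 2101 has 30 days: 94 − 30 = 64 left.
December 2101 has 31 days: 64 − 31 = 33 left.
January 2102 has 31 days: 33 − 31 = 2 left.
2 days into February 2102 → February 2, 2102.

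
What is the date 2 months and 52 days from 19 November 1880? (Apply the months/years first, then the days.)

Counting forward 2 months and 52 days from November 19, 1880: first the month/year part, then the days.
month 11 + 2 = 13, which is month 1 of year 1881 → January 1881.
Day 19 is valid in January, giving January 19, 1881.
Now add 52 days from January 19, 1881.
January has 31 days, so 31 − 19 = 12 days remain after January 19, 1881; 52 − 12 = 40 left.
February 1881 has 28 days (1881 is not a leap year): 40 − 28 = 12 left.
12 days into March 1881 → March 12, 1881.

March 12, 1881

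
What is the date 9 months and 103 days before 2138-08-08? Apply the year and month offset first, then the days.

Subtracting 9 months and 103 days from August 8, 2138: first the month/year part, then the days.
month 8 − 9 = -1, which is month 11 of year 2137 → November 2137.
Day 8 is valid in November, giving November 8, 2137.
Now subtract 103 days from November 8, 2137.
Going back 8 days from November 8, 2137 reaches the end of the previous month; 103 − 8 = 95 left.
October 2137 has 31 days: 95 − 31 = 64 left.
September 2137 has 30 days: 64 − 30 = 34 left.
August 2137 has 31 days: 34 − 31 = 3 left.
July 2137 has 31 days; 31 − 3 = 28 → July 28, 2137.

July 28, 2137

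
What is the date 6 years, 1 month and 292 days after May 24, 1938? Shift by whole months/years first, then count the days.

Adding 6 years, 1 month and 292 days from May 24, 1938: first the month/year part, then the days.
+6 years → 1944; month 5 + 1 = 6 → June 1944.
Day 24 is valid in June, giving June 24, 1944.
Now add 292 days from June 24, 1944.
June has 30 days, so 30 − 24 = 6 days remain after June 24, 1944; 292 − 6 = 286 left.
July 1944 has 31 days: 286 − 31 = 255 left.
August 1944 has 31 days: 255 − 31 = 224 left.
September 1944 has 30 days: 224 − 30 = 194 left.
October 1944 has 31 days: 194 − 31 = 163 left.
November 1944 has 30 days: 163 − 30 = 133 left.
December 1944 has 31 days: 133 − 31 = 102 left.
January 1945 has 31 days: 102 − 31 = 71 left.
February 1945 has 28 days (1945 is not a leap year): 71 − 28 = 43 left.
March 1945 has 31 days: 43 − 31 = 12 left.
12 days into April 1945 → April 12, 1945.

April 12, 1945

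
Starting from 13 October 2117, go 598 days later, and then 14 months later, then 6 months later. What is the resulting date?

Advancing 598 days from October 13, 2117:
October has 31 days, so 31 − 13 = 18 days remain after October 13, 2117; 598 − 18 = 580 left.
November 2117 has 30 days: 580 − 30 = 550 left.
December 2117 has 31 days: 550 − 31 = 519 left.
January 2118 has 31 days: 519 − 31 = 488 left.
February 2118 has 28 days (2118 is not a leap year): 488 − 28 = 460 left.
March 2118 has 31 days: 460 − 31 = 429 left.
April 2118 has 30 days: 429 − 30 = 399 left.
May 2118 has 31 days: 399 − 31 = 368 left.
June 2118 has 30 days: 368 − 30 = 338 left.
July 2118 has 31 days: 338 − 31 = 307 left.
August 2118 has 31 days: 307 − 31 = 276 left.
September 2118 has 30 days: 276 − 30 = 246 left.
October 2118 has 31 days: 246 − 31 = 215 left.
November 2118 has 30 days: 215 − 30 = 185 left.
December 2118 has 31 days: 185 − 31 = 154 left.
January 2119 has 31 days: 154 − 31 = 123 left.
February 2119 has 28 days (2119 is not a leap year): 123 − 28 = 95 left.
March 2119 has 31 days: 95 − 31 = 64 left.
April 2119 has 30 days: 64 − 30 = 34 left.
May 2119 has 31 days: 34 − 31 = 3 left.
3 days into June 2119 → June 3, 2119.
Adding 14 months from June 3, 2119:
month 6 + 14 = 20, which is month 8 of year 2120 → August 2120.
Day 3 is valid in August, giving August 3, 2120.
Adding 6 months from August 3, 2120:
month 8 + 6 = 14, which is month 2 of year 2121 → February 2121.
Day 3 is valid in February, giving February 3, 2121.

February 3, 2121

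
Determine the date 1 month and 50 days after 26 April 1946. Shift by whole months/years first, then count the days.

July 15, 1946

Adding 1 month and 50 days from April 26, 1946: first the month/year part, then the days.
month 4 + 1 = 5 → May 1946.
Day 26 is valid in May, giving May 26, 1946.
Now add 50 days from May 26, 1946.
May has 31 days, so 31 − 26 = 5 days remain after May 26, 1946; 50 − 5 = 45 left.
June 1946 has 30 days: 45 − 30 = 15 left.
15 days into July 1946 → July 15, 1946.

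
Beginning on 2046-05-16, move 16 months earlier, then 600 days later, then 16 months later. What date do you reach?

Subtracting 16 months from May 16, 2046:
month 5 − 16 = -11, which is month 1 of year 2045 → January 2045.
Day 16 is valid in January, giving January 16, 2045.
Adding 600 days from January 16, 2045:
January has 31 days, so 31 − 16 = 15 days remain after January 16, 2045; 600 − 15 = 585 left.
February 2045 has 28 days (2045 is not a leap year): 585 − 28 = 557 left.
March 2045 has 31 days: 557 − 31 = 526 left.
April 2045 has 30 days: 526 − 30 = 496 left.
May 2045 has 31 days: 496 − 31 = 465 left.
June 2045 has 30 days: 465 − 30 = 435 left.
July 2045 has 31 days: 435 − 31 = 404 left.
August 2045 has 31 days: 404 − 31 = 373 left.
September 2045 has 30 days: 373 − 30 = 343 left.
October 2045 has 31 days: 343 − 31 = 312 left.
November 2045 has 30 days: 312 − 30 = 282 left.
December 2045 has 31 days: 282 − 31 = 251 left.
January 2046 has 31 days: 251 − 31 = 220 left.
February 2046 has 28 days (2046 is not a leap year): 220 − 28 = 192 left.
March 2046 has 31 days: 192 − 31 = 161 left.
April 2046 has 30 days: 161 − 30 = 131 left.
May 2046 has 31 days: 131 − 31 = 100 left.
June 2046 has 30 days: 100 − 30 = 70 left.
July 2046 has 31 days: 70 − 31 = 39 left.
August 2046 has 31 days: 39 − 31 = 8 left.
8 days into September 2046 → September 8, 2046.
Counting forward 16 months from September 8, 2046:
month 9 + 16 = 25, which is month 1 of year 2048 → January 2048.
Day 8 is valid in January, giving January 8, 2048.

January 8, 2048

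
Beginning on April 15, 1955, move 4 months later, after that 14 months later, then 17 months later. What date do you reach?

March 15, 1958

Advancing 4 months from April 15, 1955:
month 4 + 4 = 8 → August 1955.
Day 15 is valid in August, giving August 15, 1955.
Adding 14 months from August 15, 1955:
month 8 + 14 = 22, which is month 10 of year 1956 → October 1956.
Day 15 is valid in October, giving October 15, 1956.
Advancing 17 months from October 15, 1956:
month 10 + 17 = 27, which is month 3 of year 1958 → March 1958.
Day 15 is valid in March, giving March 15, 1958.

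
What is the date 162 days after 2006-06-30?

Adding 162 days from June 30, 2006.
June has 30 days, so 30 − 30 = 0 days remain after June 30, 2006; 162 − 0 = 162 left.
July 2006 has 31 days: 162 − 31 = 131 left.
August 2006 has 31 days: 131 − 31 = 100 left.
September 2006 has 30 days: 100 − 30 = 70 left.
October 2006 has 31 days: 70 − 31 = 39 left.
November 2006 has 30 days: 39 − 30 = 9 left.
9 days into December 2006 → December 9, 2006.

December 9, 2006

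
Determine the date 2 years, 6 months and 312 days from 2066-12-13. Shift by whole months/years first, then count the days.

Counting forward 2 years, 6 months and 312 days from December 13, 2066: first the month/year part, then the days.
+2 years → 2068; month 12 + 6 = 18, which is month 6 of year 2069 → June 2069.
Day 13 is valid in June, giving June 13, 2069.
Now add 312 days from June 13, 2069.
June has 30 days, so 30 − 13 = 17 days remain after June 13, 2069; 312 − 17 = 295 left.
July 2069 has 31 days: 295 − 31 = 264 left.
August 2069 has 31 days: 264 − 31 = 233 left.
September 2069 has 30 days: 233 − 30 = 203 left.
October 2069 has 31 days: 203 − 31 = 172 left.
November 2069 has 30 days: 172 − 30 = 142 left.
December 2069 has 31 days: 142 − 31 = 111 left.
January 2070 has 31 days: 111 − 31 = 80 left.
February 2070 has 28 days (2070 is not a leap year): 80 − 28 = 52 left.
March 2070 has 31 days: 52 − 31 = 21 left.
21 days into April 2070 → April 21, 2070.

April 21, 2070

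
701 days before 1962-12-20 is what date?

Subtracting 701 days from December 20, 1962.
Going back 20 days from December 20, 1962 reaches the end of the previous month; 701 − 20 = 681 left.
November 1962 has 30 days: 681 − 30 = 651 left.
October 1962 has 31 days: 651 − 31 = 620 left.
September 1962 has 30 days: 620 − 30 = 590 left.
August 1962 has 31 days: 590 − 31 = 559 left.
July 1962 has 31 days: 559 − 31 = 528 left.
June 1962 has 30 days: 528 − 30 = 498 left.
May 1962 has 31 days: 498 − 31 = 467 left.
April 1962 has 30 days: 467 − 30 = 437 left.
March 1962 has 31 days: 437 − 31 = 406 left.
February 1962 has 28 days (1962 is not a leap year): 406 − 28 = 378 left.
January 1962 has 31 days: 378 − 31 = 347 left.
December 1961 has 31 days: 347 − 31 = 316 left.
November 1961 has 30 days: 316 − 30 = 286 left.
October 1961 has 31 days: 286 − 31 = 255 left.
September 1961 has 30 days: 255 − 30 = 225 left.
August 1961 has 31 days: 225 − 31 = 194 left.
July 1961 has 31 days: 194 − 31 = 163 left.
June 1961 has 30 days: 163 − 30 = 133 left.
May 1961 has 31 days: 133 − 31 = 102 left.
April 1961 has 30 days: 102 − 30 = 72 left.
March 1961 has 31 days: 72 − 31 = 41 left.
February 1961 has 28 days (1961 is not a leap year): 41 − 28 = 13 left.
January 1961 has 31 days; 31 − 13 = 18 → January 18, 1961.

January 18, 1961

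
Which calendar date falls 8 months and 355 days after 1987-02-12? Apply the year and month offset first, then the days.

October 1, 1988

Advancing 8 months and 355 days from February 12, 1987: first the month/year part, then the days.
month 2 + 8 = 10 → October 1987.
Day 12 is valid in October, giving October 12, 1987.
Now add 355 days from October 12, 1987.
October has 31 days, so 31 − 12 = 19 days remain after October 12, 1987; 355 − 19 = 336 left.
November 1987 has 30 days: 336 − 30 = 306 left.
December 1987 has 31 days: 306 − 31 = 275 left.
January 1988 has 31 days: 275 − 31 = 244 left.
February 1988 has 29 days (1988 is a leap year): 244 − 29 = 215 left.
March 1988 has 31 days: 215 − 31 = 184 left.
April 1988 has 30 days: 184 − 30 = 154 left.
May 1988 has 31 days: 154 − 31 = 123 left.
June 1988 has 30 days: 123 − 30 = 93 left.
July 1988 has 31 days: 93 − 31 = 62 left.
August 1988 has 31 days: 62 − 31 = 31 left.
September 1988 has 30 days: 31 − 30 = 1 left.
1 day into October 1988 → October 1, 1988.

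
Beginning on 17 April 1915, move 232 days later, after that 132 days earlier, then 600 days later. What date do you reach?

March 17, 1917

Adding 232 days from April 17, 1915:
April has 30 days, so 30 − 17 = 13 days remain after April 17, 1915; 232 − 13 = 219 left.
May 1915 has 31 days: 219 − 31 = 188 left.
June 1915 has 30 days: 188 − 30 = 158 left.
July 1915 has 31 days: 158 − 31 = 127 left.
August 1915 has 31 days: 127 − 31 = 96 left.
September 1915 has 30 days: 96 − 30 = 66 left.
October 1915 has 31 days: 66 − 31 = 35 left.
November 1915 has 30 days: 35 − 30 = 5 left.
5 days into December 1915 → December 5, 1915.
Subtracting 132 days from December 5, 1915:
Going back 5 days from December 5, 1915 reaches the end of the previous month; 132 − 5 = 127 left.
November 1915 has 30 days: 127 − 30 = 97 left.
October 1915 has 31 days: 97 − 31 = 66 left.
September 1915 has 30 days: 66 − 30 = 36 left.
August 1915 has 31 days: 36 − 31 = 5 left.
July 1915 has 31 days; 31 − 5 = 26 → July 26, 1915.
Adding 600 days from July 26, 1915:
July has 31 days, so 31 − 26 = 5 days remain after July 26, 1915; 600 − 5 = 595 left.
August 1915 has 31 days: 595 − 31 = 564 left.
September 1915 has 30 days: 564 − 30 = 534 left.
October 1915 has 31 days: 534 − 31 = 503 left.
November 1915 has 30 days: 503 − 30 = 473 left.
December 1915 has 31 days: 473 − 31 = 442 left.
January 1916 has 31 days: 442 − 31 = 411 left.
February 1916 has 29 days (1916 is a leap year): 411 − 29 = 382 left.
March 1916 has 31 days: 382 − 31 = 351 left.
April 1916 has 30 days: 351 − 30 = 321 left.
May 1916 has 31 days: 321 − 31 = 290 left.
June 1916 has 30 days: 290 − 30 = 260 left.
July 1916 has 31 days: 260 − 31 = 229 left.
August 1916 has 31 days: 229 − 31 = 198 left.
September 1916 has 30 days: 198 − 30 = 168 left.
October 1916 has 31 days: 168 − 31 = 137 left.
November 1916 has 30 days: 137 − 30 = 107 left.
December 1916 has 31 days: 107 − 31 = 76 left.
January 1917 has 31 days: 76 − 31 = 45 left.
February 1917 has 28 days (1917 is not a leap year): 45 − 28 = 17 left.
17 days into March 1917 → March 17, 1917.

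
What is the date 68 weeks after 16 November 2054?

Advancing 68 weeks = 476 days from November 16, 2054.
November has 30 days, so 30 − 16 = 14 days remain after November 16, 2054; 476 − 14 = 462 left.
December 2054 has 31 days: 462 − 31 = 431 left.
January 2055 has 31 days: 431 − 31 = 400 left.
February 2055 has 28 days (2055 is not a leap year): 400 − 28 = 372 left.
March 2055 has 31 days: 372 − 31 = 341 left.
April 2055 has 30 days: 341 − 30 = 311 left.
May 2055 has 31 days: 311 − 31 = 280 left.
June 2055 has 30 days: 280 − 30 = 250 left.
July 2055 has 31 days: 250 − 31 = 219 left.
August 2055 has 31 days: 219 − 31 = 188 left.
September 2055 has 30 days: 188 − 30 = 158 left.
October 2055 has 31 days: 158 − 31 = 127 left.
November 2055 has 30 days: 127 − 30 = 97 left.
December 2055 has 31 days: 97 − 31 = 66 left.
January 2056 has 31 days: 66 − 31 = 35 left.
February 2056 has 29 days (2056 is a leap year): 35 − 29 = 6 left.
6 days into March 2056 → March 6, 2056.

March 6, 2056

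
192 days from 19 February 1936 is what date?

August 29, 1936

Counting forward 192 days from February 19, 1936.
February has 29 days, so 29 − 19 = 10 days remain after February 19, 1936; 192 − 10 = 182 left.
March 1936 has 31 days: 182 − 31 = 151 left.
April 1936 has 30 days: 151 − 30 = 121 left.
May 1936 has 31 days: 121 − 31 = 90 left.
June 1936 has 30 days: 90 − 30 = 60 left.
July 1936 has 31 days: 60 − 31 = 29 left.
29 days into August 1936 → August 29, 1936.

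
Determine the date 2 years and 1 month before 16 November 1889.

October 16, 1887

Subtracting 2 years and 1 month from November 16, 1889.
-2 years → 1887; month 11 − 1 = 10 → October 1887.
Day 16 is valid in October, giving October 16, 1887.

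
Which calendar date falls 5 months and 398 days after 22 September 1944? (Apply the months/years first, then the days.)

March 27, 1946

Adding 5 months and 398 days from September 22, 1944: first the month/year part, then the days.
month 9 + 5 = 14, which is month 2 of year 1945 → February 1945.
Day 22 is valid in February, giving February 22, 1945.
Now add 398 days from February 22, 1945.
February has 28 days, so 28 − 22 = 6 days remain after February 22, 1945; 398 − 6 = 392 left.
March 1945 has 31 days: 392 − 31 = 361 left.
April 1945 has 30 days: 361 − 30 = 331 left.
May 1945 has 31 days: 331 − 31 = 300 left.
June 1945 has 30 days: 300 − 30 = 270 left.
July 1945 has 31 days: 270 − 31 = 239 left.
August 1945 has 31 days: 239 − 31 = 208 left.
September 1945 has 30 days: 208 − 30 = 178 left.
October 1945 has 31 days: 178 − 31 = 147 left.
November 1945 has 30 days: 147 − 30 = 117 left.
December 1945 has 31 days: 117 − 31 = 86 left.
January 1946 has 31 days: 86 − 31 = 55 left.
February 1946 has 28 days (1946 is not a leap year): 55 − 28 = 27 left.
27 days into March 1946 → March 27, 1946.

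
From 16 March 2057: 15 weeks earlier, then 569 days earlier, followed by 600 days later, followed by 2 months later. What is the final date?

Going back 15 weeks (= 105 days) from March 16, 2057:
Going back 16 days from March 16, 2057 reaches the end of the previous month; 105 − 16 = 89 left.
February 2057 has 28 days (2057 is not a leap year): 89 − 28 = 61 left.
January 2057 has 31 days: 61 − 31 = 30 left.
December 2056 has 31 days; 31 − 30 = 1 → December 1, 2056.
Counting back 569 days from December 1, 2056:
Going back 1 day from December 1, 2056 reaches the end of the previous month; 569 − 1 = 568 left.
November 2056 has 30 days: 568 − 30 = 538 left.
October 2056 has 31 days: 538 − 31 = 507 left.
September 2056 has 30 days: 507 − 30 = 477 left.
August 2056 has 31 days: 477 − 31 = 446 left.
July 2056 has 31 days: 446 − 31 = 415 left.
June 2056 has 30 days: 415 − 30 = 385 left.
May 2056 has 31 days: 385 − 31 = 354 left.
April 2056 has 30 days: 354 − 30 = 324 left.
March 2056 has 31 days: 324 − 31 = 293 left.
February 2056 has 29 days (2056 is a leap year): 293 − 29 = 264 left.
January 2056 has 31 days: 264 − 31 = 233 left.
December 2055 has 31 days: 233 − 31 = 202 left.
November 2055 has 30 days: 202 − 30 = 172 left.
October 2055 has 31 days: 172 − 31 = 141 left.
September 2055 has 30 days: 141 − 30 = 111 left.
August 2055 has 31 days: 111 − 31 = 80 left.
July 2055 has 31 days: 80 − 31 = 49 left.
June 2055 has 30 days: 49 − 30 = 19 left.
May 2055 has 31 days; 31 − 19 = 12 → May 12, 2055.
Counting forward 600 days from May 12, 2055:
May has 31 days, so 31 − 12 = 19 days remain after May 12, 2055; 600 − 19 = 581 left.
June 2055 has 30 days: 581 − 30 = 551 left.
July 2055 has 31 days: 551 − 31 = 520 left.
August 2055 has 31 days: 520 − 31 = 489 left.
September 2055 has 30 days: 489 − 30 = 459 left.
October 2055 has 31 days: 459 − 31 = 428 left.
November 2055 has 30 days: 428 − 30 = 398 left.
December 2055 has 31 days: 398 − 31 = 367 left.
January 2056 has 31 days: 367 − 31 = 336 left.
February 2056 has 29 days (2056 is a leap year): 336 − 29 = 307 left.
March 2056 has 31 days: 307 − 31 = 276 left.
April 2056 has 30 days: 276 − 30 = 246 left.
May 2056 has 31 days: 246 − 31 = 215 left.
June 2056 has 30 days: 215 − 30 = 185 left.
July 2056 has 31 days: 185 − 31 = 154 left.
August 2056 has 31 days: 154 − 31 = 123 left.
September 2056 has 30 days: 123 − 30 = 93 left.
October 2056 has 31 days: 93 − 31 = 62 left.
November 2056 has 30 days: 62 − 30 = 32 left.
December 2056 has 31 days: 32 − 31 = 1 left.
1 day into January 2057 → January 1, 2057.
Counting forward 2 months from January 1, 2057:
month 1 + 2 = 3 → March 2057.
Day 1 is valid in March, giving March 1, 2057.

March 1, 2057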